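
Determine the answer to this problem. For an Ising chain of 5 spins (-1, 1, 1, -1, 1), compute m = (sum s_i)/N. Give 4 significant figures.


Step 1: Count up spins (+1): 3, down spins (-1): 2
Step 2: Total magnetization M = 3 - 2 = 1
Step 3: m = M/N = 1/5 = 0.2

0.2


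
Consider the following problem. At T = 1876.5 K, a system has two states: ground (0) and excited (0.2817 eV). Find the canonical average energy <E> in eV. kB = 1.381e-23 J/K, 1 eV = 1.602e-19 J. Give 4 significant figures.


Step 1: beta*E = 0.2817*1.602e-19/(1.381e-23*1876.5) = 1.741
Step 2: exp(-beta*E) = 0.1753
Step 3: <E> = 0.2817*0.1753/(1+0.1753) = 0.04201 eV

0.04201


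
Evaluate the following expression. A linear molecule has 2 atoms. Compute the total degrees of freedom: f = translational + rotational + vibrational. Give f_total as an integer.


Step 1: Translational DOF = 3
Step 2: Rotational DOF (linear) = 2
Step 3: Vibrational DOF = 3*2 - 5 = 1
Step 4: Total = 3 + 2 + 1 = 6

6


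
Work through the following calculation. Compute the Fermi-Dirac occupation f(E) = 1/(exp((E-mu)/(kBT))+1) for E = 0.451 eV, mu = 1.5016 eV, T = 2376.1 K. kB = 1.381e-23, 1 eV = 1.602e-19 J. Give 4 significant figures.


Step 1: (E - mu) = 0.451 - 1.5016 = -1.051 eV
Step 2: Convert: (E-mu)*eV = -1.683e-19 J
Step 3: x = (E-mu)*eV/(kB*T) = -5.129
Step 4: f = 1/(exp(-5.129)+1) = 0.9941

0.9941


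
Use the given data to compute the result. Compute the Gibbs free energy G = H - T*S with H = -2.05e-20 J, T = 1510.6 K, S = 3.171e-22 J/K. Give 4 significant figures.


Step 1: T*S = 1510.6 * 3.171e-22 = 4.79e-19 J
Step 2: G = H - T*S = -2.05e-20 - 4.79e-19
Step 3: G = -4.995e-19 J

-4.995e-19


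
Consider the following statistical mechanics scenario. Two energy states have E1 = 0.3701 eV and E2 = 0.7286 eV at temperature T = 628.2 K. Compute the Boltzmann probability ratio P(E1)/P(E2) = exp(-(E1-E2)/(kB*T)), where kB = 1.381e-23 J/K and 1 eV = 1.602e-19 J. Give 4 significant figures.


Step 1: Compute energy difference dE = E1 - E2 = 0.3701 - 0.7286 = -0.3585 eV
Step 2: Convert to Joules: dE_J = -0.3585 * 1.602e-19 = -5.743e-20 J
Step 3: Compute exponent = -dE_J / (kB * T) = -(-5.743e-20) / (1.381e-23 * 628.2) = 6.62
Step 4: P(E1)/P(E2) = exp(6.62) = 750

750


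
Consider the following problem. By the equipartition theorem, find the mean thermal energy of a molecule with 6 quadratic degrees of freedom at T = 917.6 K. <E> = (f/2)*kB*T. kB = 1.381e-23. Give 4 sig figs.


Step 1: f/2 = 6/2 = 3
Step 2: kB*T = 1.381e-23 * 917.6 = 1.267e-20
Step 3: <E> = 3 * 1.267e-20 = 3.802e-20 J

3.802e-20


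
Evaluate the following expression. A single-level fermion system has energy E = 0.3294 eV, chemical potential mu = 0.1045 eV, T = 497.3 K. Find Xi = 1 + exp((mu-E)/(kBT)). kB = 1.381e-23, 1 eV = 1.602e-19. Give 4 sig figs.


Step 1: (mu - E) = 0.1045 - 0.3294 = -0.2249 eV
Step 2: x = (mu-E)*eV/(kB*T) = -0.2249*1.602e-19/(1.381e-23*497.3) = -5.246
Step 3: exp(x) = 0.005268
Step 4: Xi = 1 + 0.005268 = 1.005

1.005


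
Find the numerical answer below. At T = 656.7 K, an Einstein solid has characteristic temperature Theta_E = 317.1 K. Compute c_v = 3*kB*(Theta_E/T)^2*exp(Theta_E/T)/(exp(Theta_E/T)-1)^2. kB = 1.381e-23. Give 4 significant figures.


Step 1: x = Theta_E/T = 317.1/656.7 = 0.4829
Step 2: x^2 = 0.2332
Step 3: exp(x) = 1.621
Step 4: c_v = 3*1.381e-23*0.2332*1.621/(1.621-1)^2 = 4.063e-23

4.063e-23


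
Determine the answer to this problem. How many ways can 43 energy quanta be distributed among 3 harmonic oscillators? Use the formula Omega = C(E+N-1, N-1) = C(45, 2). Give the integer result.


Step 1: Use binomial coefficient C(45, 2)
Step 2: Numerator = 45! / 43!
Step 3: Denominator = 2!
Step 4: Omega = 990

990


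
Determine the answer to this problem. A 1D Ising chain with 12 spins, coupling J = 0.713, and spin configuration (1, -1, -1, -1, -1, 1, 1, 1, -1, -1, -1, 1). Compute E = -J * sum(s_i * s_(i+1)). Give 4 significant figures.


Step 1: Nearest-neighbor products: -1, 1, 1, 1, -1, 1, 1, -1, 1, 1, -1
Step 2: Sum of products = 3
Step 3: E = -0.713 * 3 = -2.139

-2.139


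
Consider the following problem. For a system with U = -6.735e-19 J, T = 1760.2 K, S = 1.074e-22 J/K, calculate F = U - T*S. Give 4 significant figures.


Step 1: T*S = 1760.2 * 1.074e-22 = 1.89e-19 J
Step 2: F = U - T*S = -6.735e-19 - 1.89e-19
Step 3: F = -8.625e-19 J

-8.625e-19


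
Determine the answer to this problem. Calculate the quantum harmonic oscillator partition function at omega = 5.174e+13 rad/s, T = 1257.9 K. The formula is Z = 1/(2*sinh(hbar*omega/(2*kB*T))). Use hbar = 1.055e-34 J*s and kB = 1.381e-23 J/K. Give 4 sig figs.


Step 1: Compute x = hbar*omega/(kB*T) = 1.055e-34*5.174e+13/(1.381e-23*1257.9) = 0.3142
Step 2: x/2 = 0.1571
Step 3: sinh(x/2) = 0.1578
Step 4: Z = 1/(2*0.1578) = 3.169

3.169


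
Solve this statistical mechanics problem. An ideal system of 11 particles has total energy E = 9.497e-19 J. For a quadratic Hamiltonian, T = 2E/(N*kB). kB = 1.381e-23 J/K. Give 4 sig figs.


Step 1: Numerator = 2*E = 2*9.497e-19 = 1.899e-18 J
Step 2: Denominator = N*kB = 11*1.381e-23 = 1.519e-22
Step 3: T = 1.899e-18 / 1.519e-22 = 1.25e+04 K

1.25e+04


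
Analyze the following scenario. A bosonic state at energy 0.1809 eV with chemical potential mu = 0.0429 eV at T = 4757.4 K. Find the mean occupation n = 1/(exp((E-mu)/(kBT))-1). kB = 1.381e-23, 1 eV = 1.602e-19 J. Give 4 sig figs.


Step 1: (E - mu) = 0.138 eV
Step 2: x = (E-mu)*eV/(kB*T) = 0.138*1.602e-19/(1.381e-23*4757.4) = 0.3365
Step 3: exp(x) = 1.4
Step 4: n = 1/(exp(x)-1) = 2.5

2.5


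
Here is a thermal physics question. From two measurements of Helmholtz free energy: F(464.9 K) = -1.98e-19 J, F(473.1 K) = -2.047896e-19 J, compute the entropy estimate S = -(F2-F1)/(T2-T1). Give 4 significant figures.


Step 1: dF = F2 - F1 = -2.047896e-19 - (-1.98e-19) = -6.7896e-21 J
Step 2: dT = T2 - T1 = 473.1 - 464.9 = 8.2 K
Step 3: S = -dF/dT = -(-6.7896e-21)/8.2 = 8.28e-22 J/K

8.28e-22


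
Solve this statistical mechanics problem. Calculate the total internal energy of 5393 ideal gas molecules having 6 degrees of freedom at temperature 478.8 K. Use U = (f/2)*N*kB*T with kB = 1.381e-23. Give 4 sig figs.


Step 1: f/2 = 6/2 = 3.0
Step 2: N*kB*T = 5393*1.381e-23*478.8 = 3.566e-17
Step 3: U = 3.0 * 3.566e-17 = 1.07e-16 J

1.07e-16


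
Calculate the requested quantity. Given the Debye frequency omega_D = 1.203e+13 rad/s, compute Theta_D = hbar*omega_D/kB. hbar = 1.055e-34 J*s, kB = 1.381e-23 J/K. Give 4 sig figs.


Step 1: hbar*omega_D = 1.055e-34 * 1.203e+13 = 1.269e-21 J
Step 2: Theta_D = 1.269e-21 / 1.381e-23
Step 3: Theta_D = 91.9 K

91.9


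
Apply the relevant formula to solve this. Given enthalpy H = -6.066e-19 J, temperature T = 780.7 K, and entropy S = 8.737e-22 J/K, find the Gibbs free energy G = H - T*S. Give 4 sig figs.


Step 1: T*S = 780.7 * 8.737e-22 = 6.821e-19 J
Step 2: G = H - T*S = -6.066e-19 - 6.821e-19
Step 3: G = -1.289e-18 J

-1.289e-18


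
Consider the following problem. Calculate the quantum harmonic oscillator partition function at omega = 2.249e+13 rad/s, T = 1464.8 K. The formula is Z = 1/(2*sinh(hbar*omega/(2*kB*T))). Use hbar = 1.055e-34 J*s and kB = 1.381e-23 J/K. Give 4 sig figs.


Step 1: Compute x = hbar*omega/(kB*T) = 1.055e-34*2.249e+13/(1.381e-23*1464.8) = 0.1173
Step 2: x/2 = 0.05865
Step 3: sinh(x/2) = 0.05868
Step 4: Z = 1/(2*0.05868) = 8.521

8.521


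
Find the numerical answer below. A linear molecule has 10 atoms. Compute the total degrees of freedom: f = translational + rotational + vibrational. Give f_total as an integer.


Step 1: Translational DOF = 3
Step 2: Rotational DOF (linear) = 2
Step 3: Vibrational DOF = 3*10 - 5 = 25
Step 4: Total = 3 + 2 + 25 = 30

30


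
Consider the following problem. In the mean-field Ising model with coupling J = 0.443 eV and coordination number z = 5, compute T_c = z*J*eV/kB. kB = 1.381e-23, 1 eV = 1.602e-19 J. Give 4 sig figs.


Step 1: z*J = 5*0.443 = 2.215 eV
Step 2: Convert to Joules: 2.215*1.602e-19 = 3.548e-19 J
Step 3: T_c = 3.548e-19 / 1.381e-23 = 2.569e+04 K

2.569e+04


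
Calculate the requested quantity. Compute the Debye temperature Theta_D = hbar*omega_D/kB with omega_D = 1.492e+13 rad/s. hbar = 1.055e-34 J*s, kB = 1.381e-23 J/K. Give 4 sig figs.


Step 1: hbar*omega_D = 1.055e-34 * 1.492e+13 = 1.574e-21 J
Step 2: Theta_D = 1.574e-21 / 1.381e-23
Step 3: Theta_D = 114 K

114


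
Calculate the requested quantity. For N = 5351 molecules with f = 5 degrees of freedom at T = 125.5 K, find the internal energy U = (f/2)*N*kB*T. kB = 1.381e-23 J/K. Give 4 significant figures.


Step 1: f/2 = 5/2 = 2.5
Step 2: N*kB*T = 5351*1.381e-23*125.5 = 9.274e-18
Step 3: U = 2.5 * 9.274e-18 = 2.319e-17 J

2.319e-17


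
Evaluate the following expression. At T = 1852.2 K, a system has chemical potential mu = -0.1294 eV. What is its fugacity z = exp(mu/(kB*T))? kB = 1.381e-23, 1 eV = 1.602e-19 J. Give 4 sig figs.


Step 1: Convert mu to Joules: -0.1294*1.602e-19 = -2.073e-20 J
Step 2: kB*T = 1.381e-23*1852.2 = 2.558e-20 J
Step 3: mu/(kB*T) = -0.8104
Step 4: z = exp(-0.8104) = 0.4447

0.4447


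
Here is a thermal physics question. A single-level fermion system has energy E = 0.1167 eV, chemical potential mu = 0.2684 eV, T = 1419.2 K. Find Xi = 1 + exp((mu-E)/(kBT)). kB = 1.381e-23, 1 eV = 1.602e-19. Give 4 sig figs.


Step 1: (mu - E) = 0.2684 - 0.1167 = 0.1517 eV
Step 2: x = (mu-E)*eV/(kB*T) = 0.1517*1.602e-19/(1.381e-23*1419.2) = 1.24
Step 3: exp(x) = 3.456
Step 4: Xi = 1 + 3.456 = 4.456

4.456


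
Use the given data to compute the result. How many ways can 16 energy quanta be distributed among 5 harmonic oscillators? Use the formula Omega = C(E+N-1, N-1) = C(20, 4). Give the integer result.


Step 1: Use binomial coefficient C(20, 4)
Step 2: Numerator = 20! / 16!
Step 3: Denominator = 4!
Step 4: Omega = 4845

4845


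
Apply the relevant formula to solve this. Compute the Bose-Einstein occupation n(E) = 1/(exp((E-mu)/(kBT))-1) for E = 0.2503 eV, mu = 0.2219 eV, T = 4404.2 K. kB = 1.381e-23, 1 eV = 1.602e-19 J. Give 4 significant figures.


Step 1: (E - mu) = 0.0284 eV
Step 2: x = (E-mu)*eV/(kB*T) = 0.0284*1.602e-19/(1.381e-23*4404.2) = 0.0748
Step 3: exp(x) = 1.078
Step 4: n = 1/(exp(x)-1) = 12.87

12.87


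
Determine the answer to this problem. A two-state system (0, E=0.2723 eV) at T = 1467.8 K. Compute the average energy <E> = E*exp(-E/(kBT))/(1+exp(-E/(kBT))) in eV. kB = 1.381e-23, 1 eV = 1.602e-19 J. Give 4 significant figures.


Step 1: beta*E = 0.2723*1.602e-19/(1.381e-23*1467.8) = 2.152
Step 2: exp(-beta*E) = 0.1162
Step 3: <E> = 0.2723*0.1162/(1+0.1162) = 0.02836 eV

0.02836


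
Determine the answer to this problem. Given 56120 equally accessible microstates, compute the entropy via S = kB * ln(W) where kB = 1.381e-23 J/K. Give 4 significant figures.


Step 1: ln(W) = ln(56120) = 10.94
Step 2: S = kB * ln(W) = 1.381e-23 * 10.94
Step 3: S = 1.51e-22 J/K

1.51e-22


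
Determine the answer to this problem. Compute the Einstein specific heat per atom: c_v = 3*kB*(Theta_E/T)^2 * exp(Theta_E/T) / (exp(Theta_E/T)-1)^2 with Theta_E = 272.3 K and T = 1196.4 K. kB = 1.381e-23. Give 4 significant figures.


Step 1: x = Theta_E/T = 272.3/1196.4 = 0.2276
Step 2: x^2 = 0.0518
Step 3: exp(x) = 1.256
Step 4: c_v = 3*1.381e-23*0.0518*1.256/(1.256-1)^2 = 4.125e-23

4.125e-23


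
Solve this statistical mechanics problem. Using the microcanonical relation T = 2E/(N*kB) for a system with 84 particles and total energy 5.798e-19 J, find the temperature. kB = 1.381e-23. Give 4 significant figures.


Step 1: Numerator = 2*E = 2*5.798e-19 = 1.16e-18 J
Step 2: Denominator = N*kB = 84*1.381e-23 = 1.16e-21
Step 3: T = 1.16e-18 / 1.16e-21 = 999.6 K

999.6


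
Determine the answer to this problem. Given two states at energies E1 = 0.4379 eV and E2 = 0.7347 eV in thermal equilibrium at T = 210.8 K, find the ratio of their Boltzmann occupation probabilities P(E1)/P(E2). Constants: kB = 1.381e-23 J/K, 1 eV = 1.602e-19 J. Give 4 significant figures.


Step 1: Compute energy difference dE = E1 - E2 = 0.4379 - 0.7347 = -0.2968 eV
Step 2: Convert to Joules: dE_J = -0.2968 * 1.602e-19 = -4.755e-20 J
Step 3: Compute exponent = -dE_J / (kB * T) = -(-4.755e-20) / (1.381e-23 * 210.8) = 16.33
Step 4: P(E1)/P(E2) = exp(16.33) = 1.24e+07

1.24e+07


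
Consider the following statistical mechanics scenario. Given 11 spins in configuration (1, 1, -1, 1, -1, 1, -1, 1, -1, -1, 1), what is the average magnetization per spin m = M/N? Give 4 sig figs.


Step 1: Count up spins (+1): 6, down spins (-1): 5
Step 2: Total magnetization M = 6 - 5 = 1
Step 3: m = M/N = 1/11 = 0.09091

0.09091


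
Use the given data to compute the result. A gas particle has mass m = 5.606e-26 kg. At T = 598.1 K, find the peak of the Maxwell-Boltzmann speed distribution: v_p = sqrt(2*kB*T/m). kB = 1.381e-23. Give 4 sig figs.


Step 1: Numerator = 2*kB*T = 2*1.381e-23*598.1 = 1.652e-20
Step 2: Ratio = 1.652e-20 / 5.606e-26 = 2.947e+05
Step 3: v_p = sqrt(2.947e+05) = 542.8 m/s

542.8


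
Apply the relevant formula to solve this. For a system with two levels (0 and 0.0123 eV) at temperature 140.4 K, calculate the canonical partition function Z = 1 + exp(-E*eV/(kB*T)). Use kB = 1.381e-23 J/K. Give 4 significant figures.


Step 1: Compute beta*E = E*eV/(kB*T) = 0.0123*1.602e-19/(1.381e-23*140.4) = 1.016
Step 2: exp(-beta*E) = exp(-1.016) = 0.3619
Step 3: Z = 1 + 0.3619 = 1.362

1.362


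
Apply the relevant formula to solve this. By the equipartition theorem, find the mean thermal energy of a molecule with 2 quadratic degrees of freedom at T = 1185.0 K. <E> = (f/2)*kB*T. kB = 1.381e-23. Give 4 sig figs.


Step 1: f/2 = 2/2 = 1
Step 2: kB*T = 1.381e-23 * 1185.0 = 1.636e-20
Step 3: <E> = 1 * 1.636e-20 = 1.636e-20 J

1.636e-20


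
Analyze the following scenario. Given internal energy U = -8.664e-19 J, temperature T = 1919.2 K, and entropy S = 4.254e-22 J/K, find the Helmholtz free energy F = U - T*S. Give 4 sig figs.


Step 1: T*S = 1919.2 * 4.254e-22 = 8.164e-19 J
Step 2: F = U - T*S = -8.664e-19 - 8.164e-19
Step 3: F = -1.683e-18 J

-1.683e-18


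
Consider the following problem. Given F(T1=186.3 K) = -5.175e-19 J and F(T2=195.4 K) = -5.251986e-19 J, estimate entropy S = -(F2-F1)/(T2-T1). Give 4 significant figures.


Step 1: dF = F2 - F1 = -5.251986e-19 - (-5.175e-19) = -7.6986e-21 J
Step 2: dT = T2 - T1 = 195.4 - 186.3 = 9.1 K
Step 3: S = -dF/dT = -(-7.6986e-21)/9.1 = 8.46e-22 J/K

8.46e-22


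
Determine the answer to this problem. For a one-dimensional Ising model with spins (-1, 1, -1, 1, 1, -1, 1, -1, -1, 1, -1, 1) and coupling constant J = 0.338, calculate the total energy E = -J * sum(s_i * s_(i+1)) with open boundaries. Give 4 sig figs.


Step 1: Nearest-neighbor products: -1, -1, -1, 1, -1, -1, -1, 1, -1, -1, -1
Step 2: Sum of products = -7
Step 3: E = -0.338 * -7 = 2.366

2.366


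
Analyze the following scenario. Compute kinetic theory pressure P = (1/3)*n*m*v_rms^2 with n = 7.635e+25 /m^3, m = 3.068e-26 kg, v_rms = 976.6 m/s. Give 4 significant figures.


Step 1: v_rms^2 = 976.6^2 = 9.537e+05
Step 2: n*m = 7.635e+25*3.068e-26 = 2.342
Step 3: P = (1/3)*2.342*9.537e+05 = 7.447e+05 Pa

7.447e+05


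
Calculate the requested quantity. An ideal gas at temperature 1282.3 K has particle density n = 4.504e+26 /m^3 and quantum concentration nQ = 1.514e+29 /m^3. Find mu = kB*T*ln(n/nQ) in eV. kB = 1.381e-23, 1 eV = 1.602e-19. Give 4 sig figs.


Step 1: n/nQ = 4.504e+26/1.514e+29 = 0.002975
Step 2: ln(n/nQ) = -5.818
Step 3: mu = kB*T*ln(n/nQ) = 1.771e-20*-5.818 = -1.03e-19 J
Step 4: Convert to eV: -1.03e-19/1.602e-19 = -0.6431 eV

-0.6431


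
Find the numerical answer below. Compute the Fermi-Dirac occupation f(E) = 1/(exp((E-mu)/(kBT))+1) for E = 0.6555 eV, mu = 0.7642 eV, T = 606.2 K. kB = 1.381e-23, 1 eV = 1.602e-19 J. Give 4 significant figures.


Step 1: (E - mu) = 0.6555 - 0.7642 = -0.1087 eV
Step 2: Convert: (E-mu)*eV = -1.741e-20 J
Step 3: x = (E-mu)*eV/(kB*T) = -2.08
Step 4: f = 1/(exp(-2.08)+1) = 0.889

0.889


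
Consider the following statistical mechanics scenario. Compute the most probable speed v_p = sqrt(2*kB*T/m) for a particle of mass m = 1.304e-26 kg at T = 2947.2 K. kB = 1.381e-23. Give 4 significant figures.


Step 1: Numerator = 2*kB*T = 2*1.381e-23*2947.2 = 8.14e-20
Step 2: Ratio = 8.14e-20 / 1.304e-26 = 6.242e+06
Step 3: v_p = sqrt(6.242e+06) = 2498 m/s

2498


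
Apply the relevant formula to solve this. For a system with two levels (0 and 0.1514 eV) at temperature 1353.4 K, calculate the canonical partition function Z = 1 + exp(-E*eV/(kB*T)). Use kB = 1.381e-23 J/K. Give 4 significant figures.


Step 1: Compute beta*E = E*eV/(kB*T) = 0.1514*1.602e-19/(1.381e-23*1353.4) = 1.298
Step 2: exp(-beta*E) = exp(-1.298) = 0.2732
Step 3: Z = 1 + 0.2732 = 1.273

1.273


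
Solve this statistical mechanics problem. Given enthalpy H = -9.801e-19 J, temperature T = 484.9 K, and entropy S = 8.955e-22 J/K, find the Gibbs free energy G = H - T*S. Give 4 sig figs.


Step 1: T*S = 484.9 * 8.955e-22 = 4.342e-19 J
Step 2: G = H - T*S = -9.801e-19 - 4.342e-19
Step 3: G = -1.414e-18 J

-1.414e-18


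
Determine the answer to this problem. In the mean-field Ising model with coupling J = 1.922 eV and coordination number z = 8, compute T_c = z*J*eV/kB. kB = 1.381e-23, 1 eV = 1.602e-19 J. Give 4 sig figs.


Step 1: z*J = 8*1.922 = 15.38 eV
Step 2: Convert to Joules: 15.38*1.602e-19 = 2.463e-18 J
Step 3: T_c = 2.463e-18 / 1.381e-23 = 1.784e+05 K

1.784e+05


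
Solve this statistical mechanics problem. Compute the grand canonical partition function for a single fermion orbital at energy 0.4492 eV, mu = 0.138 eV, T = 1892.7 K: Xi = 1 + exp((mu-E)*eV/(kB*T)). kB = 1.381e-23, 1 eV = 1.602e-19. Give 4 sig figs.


Step 1: (mu - E) = 0.138 - 0.4492 = -0.3112 eV
Step 2: x = (mu-E)*eV/(kB*T) = -0.3112*1.602e-19/(1.381e-23*1892.7) = -1.907
Step 3: exp(x) = 0.1485
Step 4: Xi = 1 + 0.1485 = 1.148

1.148


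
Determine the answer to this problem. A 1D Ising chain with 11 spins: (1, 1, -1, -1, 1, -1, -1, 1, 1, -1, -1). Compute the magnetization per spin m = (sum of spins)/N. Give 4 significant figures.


Step 1: Count up spins (+1): 5, down spins (-1): 6
Step 2: Total magnetization M = 5 - 6 = -1
Step 3: m = M/N = -1/11 = -0.09091

-0.09091


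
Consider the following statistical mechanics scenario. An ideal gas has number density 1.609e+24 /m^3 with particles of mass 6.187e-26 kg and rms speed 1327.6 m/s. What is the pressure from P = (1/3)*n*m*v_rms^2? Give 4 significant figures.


Step 1: v_rms^2 = 1327.6^2 = 1.763e+06
Step 2: n*m = 1.609e+24*6.187e-26 = 0.09955
Step 3: P = (1/3)*0.09955*1.763e+06 = 5.849e+04 Pa

5.849e+04


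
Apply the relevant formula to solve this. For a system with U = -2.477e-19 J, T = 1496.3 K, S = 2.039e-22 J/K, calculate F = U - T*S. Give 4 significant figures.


Step 1: T*S = 1496.3 * 2.039e-22 = 3.051e-19 J
Step 2: F = U - T*S = -2.477e-19 - 3.051e-19
Step 3: F = -5.528e-19 J

-5.528e-19


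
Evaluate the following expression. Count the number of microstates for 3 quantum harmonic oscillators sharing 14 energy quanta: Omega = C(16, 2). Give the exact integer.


Step 1: Use binomial coefficient C(16, 2)
Step 2: Numerator = 16! / 14!
Step 3: Denominator = 2!
Step 4: Omega = 120

120


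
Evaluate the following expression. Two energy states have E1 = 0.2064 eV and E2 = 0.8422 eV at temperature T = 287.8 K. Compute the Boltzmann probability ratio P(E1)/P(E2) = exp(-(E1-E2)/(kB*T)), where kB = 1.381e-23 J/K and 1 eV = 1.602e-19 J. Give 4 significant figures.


Step 1: Compute energy difference dE = E1 - E2 = 0.2064 - 0.8422 = -0.6358 eV
Step 2: Convert to Joules: dE_J = -0.6358 * 1.602e-19 = -1.019e-19 J
Step 3: Compute exponent = -dE_J / (kB * T) = -(-1.019e-19) / (1.381e-23 * 287.8) = 25.63
Step 4: P(E1)/P(E2) = exp(25.63) = 1.348e+11

1.348e+11


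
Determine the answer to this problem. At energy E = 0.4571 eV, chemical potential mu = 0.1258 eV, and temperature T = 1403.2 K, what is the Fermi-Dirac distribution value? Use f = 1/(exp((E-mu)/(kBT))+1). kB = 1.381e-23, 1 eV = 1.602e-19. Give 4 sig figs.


Step 1: (E - mu) = 0.4571 - 0.1258 = 0.3313 eV
Step 2: Convert: (E-mu)*eV = 5.307e-20 J
Step 3: x = (E-mu)*eV/(kB*T) = 2.739
Step 4: f = 1/(exp(2.739)+1) = 0.06072

0.06072


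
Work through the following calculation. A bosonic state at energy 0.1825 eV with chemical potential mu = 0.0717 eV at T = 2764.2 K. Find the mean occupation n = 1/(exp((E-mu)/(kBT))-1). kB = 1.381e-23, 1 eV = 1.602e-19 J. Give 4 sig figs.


Step 1: (E - mu) = 0.1108 eV
Step 2: x = (E-mu)*eV/(kB*T) = 0.1108*1.602e-19/(1.381e-23*2764.2) = 0.465
Step 3: exp(x) = 1.592
Step 4: n = 1/(exp(x)-1) = 1.689

1.689


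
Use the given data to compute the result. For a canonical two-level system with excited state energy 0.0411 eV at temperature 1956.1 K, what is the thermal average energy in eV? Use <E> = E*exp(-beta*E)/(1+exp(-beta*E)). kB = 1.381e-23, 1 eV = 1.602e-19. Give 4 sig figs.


Step 1: beta*E = 0.0411*1.602e-19/(1.381e-23*1956.1) = 0.2437
Step 2: exp(-beta*E) = 0.7837
Step 3: <E> = 0.0411*0.7837/(1+0.7837) = 0.01806 eV

0.01806


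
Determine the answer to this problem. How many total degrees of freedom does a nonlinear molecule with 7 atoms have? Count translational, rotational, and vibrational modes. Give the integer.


Step 1: Translational DOF = 3
Step 2: Rotational DOF (nonlinear) = 3
Step 3: Vibrational DOF = 3*7 - 6 = 15
Step 4: Total = 3 + 3 + 15 = 21

21


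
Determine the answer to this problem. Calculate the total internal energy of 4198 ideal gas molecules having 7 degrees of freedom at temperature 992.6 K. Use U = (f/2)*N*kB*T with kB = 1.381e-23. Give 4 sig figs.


Step 1: f/2 = 7/2 = 3.5
Step 2: N*kB*T = 4198*1.381e-23*992.6 = 5.755e-17
Step 3: U = 3.5 * 5.755e-17 = 2.014e-16 J

2.014e-16


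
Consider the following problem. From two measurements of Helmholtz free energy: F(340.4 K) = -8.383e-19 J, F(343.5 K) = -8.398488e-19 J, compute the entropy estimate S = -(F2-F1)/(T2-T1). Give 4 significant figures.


Step 1: dF = F2 - F1 = -8.398488e-19 - (-8.383e-19) = -1.5488e-21 J
Step 2: dT = T2 - T1 = 343.5 - 340.4 = 3.1 K
Step 3: S = -dF/dT = -(-1.5488e-21)/3.1 = 4.996e-22 J/K

4.996e-22


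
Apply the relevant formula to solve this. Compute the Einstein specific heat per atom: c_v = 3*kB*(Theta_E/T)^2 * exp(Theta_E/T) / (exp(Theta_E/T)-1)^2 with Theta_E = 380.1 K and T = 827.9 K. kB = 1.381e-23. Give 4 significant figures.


Step 1: x = Theta_E/T = 380.1/827.9 = 0.4591
Step 2: x^2 = 0.2108
Step 3: exp(x) = 1.583
Step 4: c_v = 3*1.381e-23*0.2108*1.583/(1.583-1)^2 = 4.071e-23

4.071e-23


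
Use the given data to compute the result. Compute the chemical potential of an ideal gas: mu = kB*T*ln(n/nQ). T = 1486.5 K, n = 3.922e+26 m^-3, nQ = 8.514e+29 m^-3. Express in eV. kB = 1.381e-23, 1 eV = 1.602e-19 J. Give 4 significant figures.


Step 1: n/nQ = 3.922e+26/8.514e+29 = 0.0004607
Step 2: ln(n/nQ) = -7.683
Step 3: mu = kB*T*ln(n/nQ) = 2.053e-20*-7.683 = -1.577e-19 J
Step 4: Convert to eV: -1.577e-19/1.602e-19 = -0.9845 eV

-0.9845


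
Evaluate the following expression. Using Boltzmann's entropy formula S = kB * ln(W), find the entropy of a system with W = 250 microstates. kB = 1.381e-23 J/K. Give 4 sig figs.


Step 1: ln(W) = ln(250) = 5.521
Step 2: S = kB * ln(W) = 1.381e-23 * 5.521
Step 3: S = 7.625e-23 J/K

7.625e-23


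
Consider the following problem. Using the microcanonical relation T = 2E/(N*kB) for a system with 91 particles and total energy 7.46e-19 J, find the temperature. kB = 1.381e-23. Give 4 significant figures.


Step 1: Numerator = 2*E = 2*7.46e-19 = 1.492e-18 J
Step 2: Denominator = N*kB = 91*1.381e-23 = 1.257e-21
Step 3: T = 1.492e-18 / 1.257e-21 = 1187 K

1187


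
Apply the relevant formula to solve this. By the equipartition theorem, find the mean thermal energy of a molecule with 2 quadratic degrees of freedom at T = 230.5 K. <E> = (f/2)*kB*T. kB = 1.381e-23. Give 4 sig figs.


Step 1: f/2 = 2/2 = 1
Step 2: kB*T = 1.381e-23 * 230.5 = 3.183e-21
Step 3: <E> = 1 * 3.183e-21 = 3.183e-21 J

3.183e-21


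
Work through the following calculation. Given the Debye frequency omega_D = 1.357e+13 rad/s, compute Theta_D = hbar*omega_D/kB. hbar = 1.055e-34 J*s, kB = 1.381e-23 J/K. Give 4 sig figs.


Step 1: hbar*omega_D = 1.055e-34 * 1.357e+13 = 1.432e-21 J
Step 2: Theta_D = 1.432e-21 / 1.381e-23
Step 3: Theta_D = 103.7 K

103.7


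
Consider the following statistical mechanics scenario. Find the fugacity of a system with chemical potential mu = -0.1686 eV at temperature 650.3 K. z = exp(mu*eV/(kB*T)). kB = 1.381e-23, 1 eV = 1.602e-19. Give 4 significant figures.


Step 1: Convert mu to Joules: -0.1686*1.602e-19 = -2.701e-20 J
Step 2: kB*T = 1.381e-23*650.3 = 8.981e-21 J
Step 3: mu/(kB*T) = -3.008
Step 4: z = exp(-3.008) = 0.04941

0.04941


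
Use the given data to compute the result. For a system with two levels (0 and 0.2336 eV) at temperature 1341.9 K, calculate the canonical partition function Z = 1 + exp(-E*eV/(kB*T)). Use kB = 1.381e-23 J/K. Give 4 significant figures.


Step 1: Compute beta*E = E*eV/(kB*T) = 0.2336*1.602e-19/(1.381e-23*1341.9) = 2.019
Step 2: exp(-beta*E) = exp(-2.019) = 0.1327
Step 3: Z = 1 + 0.1327 = 1.133

1.133


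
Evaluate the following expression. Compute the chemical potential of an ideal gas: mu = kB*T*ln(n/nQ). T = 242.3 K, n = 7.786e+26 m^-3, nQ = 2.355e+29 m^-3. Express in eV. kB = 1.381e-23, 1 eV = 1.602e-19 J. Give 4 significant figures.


Step 1: n/nQ = 7.786e+26/2.355e+29 = 0.003306
Step 2: ln(n/nQ) = -5.712
Step 3: mu = kB*T*ln(n/nQ) = 3.346e-21*-5.712 = -1.911e-20 J
Step 4: Convert to eV: -1.911e-20/1.602e-19 = -0.1193 eV

-0.1193


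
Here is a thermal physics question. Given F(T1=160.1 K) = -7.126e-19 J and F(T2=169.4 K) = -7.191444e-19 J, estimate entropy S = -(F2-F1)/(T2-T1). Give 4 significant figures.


Step 1: dF = F2 - F1 = -7.191444e-19 - (-7.126e-19) = -6.5444e-21 J
Step 2: dT = T2 - T1 = 169.4 - 160.1 = 9.3 K
Step 3: S = -dF/dT = -(-6.5444e-21)/9.3 = 7.037e-22 J/K

7.037e-22


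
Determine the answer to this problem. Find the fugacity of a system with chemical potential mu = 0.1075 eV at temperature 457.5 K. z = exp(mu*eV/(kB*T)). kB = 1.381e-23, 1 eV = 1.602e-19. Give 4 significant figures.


Step 1: Convert mu to Joules: 0.1075*1.602e-19 = 1.722e-20 J
Step 2: kB*T = 1.381e-23*457.5 = 6.318e-21 J
Step 3: mu/(kB*T) = 2.726
Step 4: z = exp(2.726) = 15.27

15.27


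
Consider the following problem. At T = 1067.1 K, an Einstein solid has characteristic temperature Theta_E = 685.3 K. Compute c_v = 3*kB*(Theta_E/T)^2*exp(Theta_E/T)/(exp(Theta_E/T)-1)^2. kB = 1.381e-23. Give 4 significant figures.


Step 1: x = Theta_E/T = 685.3/1067.1 = 0.6422
Step 2: x^2 = 0.4124
Step 3: exp(x) = 1.901
Step 4: c_v = 3*1.381e-23*0.4124*1.901/(1.901-1)^2 = 4.003e-23

4.003e-23


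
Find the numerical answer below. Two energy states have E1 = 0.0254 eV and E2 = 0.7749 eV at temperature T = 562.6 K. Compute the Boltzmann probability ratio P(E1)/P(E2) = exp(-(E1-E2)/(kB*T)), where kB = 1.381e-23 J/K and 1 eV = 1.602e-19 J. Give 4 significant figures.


Step 1: Compute energy difference dE = E1 - E2 = 0.0254 - 0.7749 = -0.7495 eV
Step 2: Convert to Joules: dE_J = -0.7495 * 1.602e-19 = -1.201e-19 J
Step 3: Compute exponent = -dE_J / (kB * T) = -(-1.201e-19) / (1.381e-23 * 562.6) = 15.45
Step 4: P(E1)/P(E2) = exp(15.45) = 5.147e+06

5.147e+06


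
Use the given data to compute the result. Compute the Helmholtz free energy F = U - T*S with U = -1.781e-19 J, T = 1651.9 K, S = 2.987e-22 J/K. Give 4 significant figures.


Step 1: T*S = 1651.9 * 2.987e-22 = 4.934e-19 J
Step 2: F = U - T*S = -1.781e-19 - 4.934e-19
Step 3: F = -6.715e-19 J

-6.715e-19


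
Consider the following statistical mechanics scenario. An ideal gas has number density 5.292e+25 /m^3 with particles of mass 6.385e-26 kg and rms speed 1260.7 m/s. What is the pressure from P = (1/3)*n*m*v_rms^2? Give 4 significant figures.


Step 1: v_rms^2 = 1260.7^2 = 1.589e+06
Step 2: n*m = 5.292e+25*6.385e-26 = 3.379
Step 3: P = (1/3)*3.379*1.589e+06 = 1.79e+06 Pa

1.79e+06


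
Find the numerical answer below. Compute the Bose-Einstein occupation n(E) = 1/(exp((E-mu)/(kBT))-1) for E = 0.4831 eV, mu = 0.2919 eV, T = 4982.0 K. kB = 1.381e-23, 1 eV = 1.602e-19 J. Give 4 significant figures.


Step 1: (E - mu) = 0.1912 eV
Step 2: x = (E-mu)*eV/(kB*T) = 0.1912*1.602e-19/(1.381e-23*4982.0) = 0.4452
Step 3: exp(x) = 1.561
Step 4: n = 1/(exp(x)-1) = 1.783

1.783


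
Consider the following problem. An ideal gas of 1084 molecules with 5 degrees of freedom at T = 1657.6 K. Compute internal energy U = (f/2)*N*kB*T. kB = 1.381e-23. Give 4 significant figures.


Step 1: f/2 = 5/2 = 2.5
Step 2: N*kB*T = 1084*1.381e-23*1657.6 = 2.481e-17
Step 3: U = 2.5 * 2.481e-17 = 6.204e-17 J

6.204e-17


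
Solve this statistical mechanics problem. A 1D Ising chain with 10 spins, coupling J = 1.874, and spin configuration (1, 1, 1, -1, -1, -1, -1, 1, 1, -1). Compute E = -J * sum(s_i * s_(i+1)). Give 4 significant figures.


Step 1: Nearest-neighbor products: 1, 1, -1, 1, 1, 1, -1, 1, -1
Step 2: Sum of products = 3
Step 3: E = -1.874 * 3 = -5.622

-5.622


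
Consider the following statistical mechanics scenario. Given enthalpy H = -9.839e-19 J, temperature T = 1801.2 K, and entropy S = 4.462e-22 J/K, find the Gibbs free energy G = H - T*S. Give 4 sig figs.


Step 1: T*S = 1801.2 * 4.462e-22 = 8.037e-19 J
Step 2: G = H - T*S = -9.839e-19 - 8.037e-19
Step 3: G = -1.788e-18 J

-1.788e-18


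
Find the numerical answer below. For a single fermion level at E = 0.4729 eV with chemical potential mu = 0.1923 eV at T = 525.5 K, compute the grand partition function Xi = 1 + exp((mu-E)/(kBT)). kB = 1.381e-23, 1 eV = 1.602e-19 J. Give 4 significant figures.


Step 1: (mu - E) = 0.1923 - 0.4729 = -0.2806 eV
Step 2: x = (mu-E)*eV/(kB*T) = -0.2806*1.602e-19/(1.381e-23*525.5) = -6.194
Step 3: exp(x) = 0.002041
Step 4: Xi = 1 + 0.002041 = 1.002

1.002


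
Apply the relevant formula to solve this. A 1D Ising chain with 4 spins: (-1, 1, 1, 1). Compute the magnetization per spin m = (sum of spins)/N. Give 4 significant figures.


Step 1: Count up spins (+1): 3, down spins (-1): 1
Step 2: Total magnetization M = 3 - 1 = 2
Step 3: m = M/N = 2/4 = 0.5

0.5


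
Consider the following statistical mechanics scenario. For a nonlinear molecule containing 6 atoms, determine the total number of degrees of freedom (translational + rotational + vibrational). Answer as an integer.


Step 1: Translational DOF = 3
Step 2: Rotational DOF (nonlinear) = 3
Step 3: Vibrational DOF = 3*6 - 6 = 12
Step 4: Total = 3 + 3 + 12 = 18

18


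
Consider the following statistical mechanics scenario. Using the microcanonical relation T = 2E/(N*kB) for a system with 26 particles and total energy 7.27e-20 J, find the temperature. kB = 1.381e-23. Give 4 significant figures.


Step 1: Numerator = 2*E = 2*7.27e-20 = 1.454e-19 J
Step 2: Denominator = N*kB = 26*1.381e-23 = 3.591e-22
Step 3: T = 1.454e-19 / 3.591e-22 = 404.9 K

404.9


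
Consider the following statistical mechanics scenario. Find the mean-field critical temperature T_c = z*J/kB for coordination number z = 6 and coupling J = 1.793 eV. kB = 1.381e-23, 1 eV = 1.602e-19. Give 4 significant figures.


Step 1: z*J = 6*1.793 = 10.76 eV
Step 2: Convert to Joules: 10.76*1.602e-19 = 1.723e-18 J
Step 3: T_c = 1.723e-18 / 1.381e-23 = 1.248e+05 K

1.248e+05


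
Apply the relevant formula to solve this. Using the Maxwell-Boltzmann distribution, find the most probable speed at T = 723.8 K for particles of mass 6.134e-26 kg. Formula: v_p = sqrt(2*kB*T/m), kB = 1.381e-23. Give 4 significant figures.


Step 1: Numerator = 2*kB*T = 2*1.381e-23*723.8 = 1.999e-20
Step 2: Ratio = 1.999e-20 / 6.134e-26 = 3.259e+05
Step 3: v_p = sqrt(3.259e+05) = 570.9 m/s

570.9


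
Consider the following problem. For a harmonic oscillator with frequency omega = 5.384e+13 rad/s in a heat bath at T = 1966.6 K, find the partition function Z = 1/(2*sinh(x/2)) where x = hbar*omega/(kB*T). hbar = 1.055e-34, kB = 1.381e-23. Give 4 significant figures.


Step 1: Compute x = hbar*omega/(kB*T) = 1.055e-34*5.384e+13/(1.381e-23*1966.6) = 0.2091
Step 2: x/2 = 0.1046
Step 3: sinh(x/2) = 0.1048
Step 4: Z = 1/(2*0.1048) = 4.773

4.773


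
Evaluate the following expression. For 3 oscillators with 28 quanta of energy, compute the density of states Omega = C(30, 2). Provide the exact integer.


Step 1: Use binomial coefficient C(30, 2)
Step 2: Numerator = 30! / 28!
Step 3: Denominator = 2!
Step 4: Omega = 435

435


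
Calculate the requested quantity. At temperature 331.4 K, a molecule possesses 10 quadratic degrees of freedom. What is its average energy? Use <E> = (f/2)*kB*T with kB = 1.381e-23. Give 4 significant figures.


Step 1: f/2 = 10/2 = 5
Step 2: kB*T = 1.381e-23 * 331.4 = 4.577e-21
Step 3: <E> = 5 * 4.577e-21 = 2.288e-20 J

2.288e-20


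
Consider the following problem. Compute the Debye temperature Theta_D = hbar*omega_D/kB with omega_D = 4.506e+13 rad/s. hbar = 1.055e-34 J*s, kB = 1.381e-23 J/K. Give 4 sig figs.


Step 1: hbar*omega_D = 1.055e-34 * 4.506e+13 = 4.754e-21 J
Step 2: Theta_D = 4.754e-21 / 1.381e-23
Step 3: Theta_D = 344.2 K

344.2


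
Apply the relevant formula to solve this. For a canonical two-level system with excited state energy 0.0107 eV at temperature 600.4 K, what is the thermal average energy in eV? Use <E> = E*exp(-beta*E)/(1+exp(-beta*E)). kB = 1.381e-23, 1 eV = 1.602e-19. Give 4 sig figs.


Step 1: beta*E = 0.0107*1.602e-19/(1.381e-23*600.4) = 0.2067
Step 2: exp(-beta*E) = 0.8132
Step 3: <E> = 0.0107*0.8132/(1+0.8132) = 0.004799 eV

0.004799


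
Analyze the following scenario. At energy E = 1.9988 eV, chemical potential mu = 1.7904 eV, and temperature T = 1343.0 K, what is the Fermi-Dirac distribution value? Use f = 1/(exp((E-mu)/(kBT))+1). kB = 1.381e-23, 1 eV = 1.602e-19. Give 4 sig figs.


Step 1: (E - mu) = 1.9988 - 1.7904 = 0.2084 eV
Step 2: Convert: (E-mu)*eV = 3.339e-20 J
Step 3: x = (E-mu)*eV/(kB*T) = 1.8
Step 4: f = 1/(exp(1.8)+1) = 0.1418

0.1418


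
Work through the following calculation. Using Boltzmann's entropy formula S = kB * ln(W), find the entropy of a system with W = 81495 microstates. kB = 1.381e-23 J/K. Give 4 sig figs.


Step 1: ln(W) = ln(81495) = 11.31
Step 2: S = kB * ln(W) = 1.381e-23 * 11.31
Step 3: S = 1.562e-22 J/K

1.562e-22


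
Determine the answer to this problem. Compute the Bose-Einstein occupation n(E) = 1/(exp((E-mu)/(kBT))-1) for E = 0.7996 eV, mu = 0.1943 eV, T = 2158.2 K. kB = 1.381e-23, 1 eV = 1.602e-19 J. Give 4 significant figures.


Step 1: (E - mu) = 0.6053 eV
Step 2: x = (E-mu)*eV/(kB*T) = 0.6053*1.602e-19/(1.381e-23*2158.2) = 3.253
Step 3: exp(x) = 25.88
Step 4: n = 1/(exp(x)-1) = 0.04019

0.04019


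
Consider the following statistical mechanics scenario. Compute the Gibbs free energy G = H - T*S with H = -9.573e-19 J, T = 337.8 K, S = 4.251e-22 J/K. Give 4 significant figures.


Step 1: T*S = 337.8 * 4.251e-22 = 1.436e-19 J
Step 2: G = H - T*S = -9.573e-19 - 1.436e-19
Step 3: G = -1.101e-18 J

-1.101e-18


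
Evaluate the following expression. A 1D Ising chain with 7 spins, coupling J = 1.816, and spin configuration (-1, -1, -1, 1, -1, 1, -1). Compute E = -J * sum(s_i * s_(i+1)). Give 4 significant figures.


Step 1: Nearest-neighbor products: 1, 1, -1, -1, -1, -1
Step 2: Sum of products = -2
Step 3: E = -1.816 * -2 = 3.632

3.632


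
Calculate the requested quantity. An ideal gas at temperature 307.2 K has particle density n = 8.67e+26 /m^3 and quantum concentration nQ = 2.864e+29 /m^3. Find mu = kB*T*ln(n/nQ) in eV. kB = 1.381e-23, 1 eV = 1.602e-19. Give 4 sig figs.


Step 1: n/nQ = 8.67e+26/2.864e+29 = 0.003027
Step 2: ln(n/nQ) = -5.8
Step 3: mu = kB*T*ln(n/nQ) = 4.242e-21*-5.8 = -2.461e-20 J
Step 4: Convert to eV: -2.461e-20/1.602e-19 = -0.1536 eV

-0.1536


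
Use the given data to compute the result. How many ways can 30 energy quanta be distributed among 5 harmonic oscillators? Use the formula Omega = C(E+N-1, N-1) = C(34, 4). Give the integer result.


Step 1: Use binomial coefficient C(34, 4)
Step 2: Numerator = 34! / 30!
Step 3: Denominator = 4!
Step 4: Omega = 46376

46376


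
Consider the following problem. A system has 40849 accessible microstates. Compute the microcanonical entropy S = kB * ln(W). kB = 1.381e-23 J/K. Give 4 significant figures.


Step 1: ln(W) = ln(40849) = 10.62
Step 2: S = kB * ln(W) = 1.381e-23 * 10.62
Step 3: S = 1.466e-22 J/K

1.466e-22


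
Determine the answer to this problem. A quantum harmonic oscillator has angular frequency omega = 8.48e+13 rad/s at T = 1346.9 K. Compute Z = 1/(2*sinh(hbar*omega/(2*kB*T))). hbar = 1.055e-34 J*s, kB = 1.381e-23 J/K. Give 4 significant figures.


Step 1: Compute x = hbar*omega/(kB*T) = 1.055e-34*8.48e+13/(1.381e-23*1346.9) = 0.481
Step 2: x/2 = 0.2405
Step 3: sinh(x/2) = 0.2428
Step 4: Z = 1/(2*0.2428) = 2.059

2.059


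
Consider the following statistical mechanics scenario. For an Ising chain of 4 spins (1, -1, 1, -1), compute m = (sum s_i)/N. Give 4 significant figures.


Step 1: Count up spins (+1): 2, down spins (-1): 2
Step 2: Total magnetization M = 2 - 2 = 0
Step 3: m = M/N = 0/4 = 0

0


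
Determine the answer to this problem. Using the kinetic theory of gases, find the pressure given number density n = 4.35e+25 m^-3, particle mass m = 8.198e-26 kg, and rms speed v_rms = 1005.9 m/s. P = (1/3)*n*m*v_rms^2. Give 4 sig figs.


Step 1: v_rms^2 = 1005.9^2 = 1.012e+06
Step 2: n*m = 4.35e+25*8.198e-26 = 3.566
Step 3: P = (1/3)*3.566*1.012e+06 = 1.203e+06 Pa

1.203e+06


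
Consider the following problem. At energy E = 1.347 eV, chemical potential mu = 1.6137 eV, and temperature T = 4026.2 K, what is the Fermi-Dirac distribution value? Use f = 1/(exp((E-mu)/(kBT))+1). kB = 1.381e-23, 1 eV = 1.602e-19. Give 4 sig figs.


Step 1: (E - mu) = 1.347 - 1.6137 = -0.2667 eV
Step 2: Convert: (E-mu)*eV = -4.273e-20 J
Step 3: x = (E-mu)*eV/(kB*T) = -0.7684
Step 4: f = 1/(exp(-0.7684)+1) = 0.6832

0.6832


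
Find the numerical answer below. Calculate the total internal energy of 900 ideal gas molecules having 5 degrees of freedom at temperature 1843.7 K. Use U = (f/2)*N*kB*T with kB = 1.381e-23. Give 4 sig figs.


Step 1: f/2 = 5/2 = 2.5
Step 2: N*kB*T = 900*1.381e-23*1843.7 = 2.292e-17
Step 3: U = 2.5 * 2.292e-17 = 5.729e-17 J

5.729e-17


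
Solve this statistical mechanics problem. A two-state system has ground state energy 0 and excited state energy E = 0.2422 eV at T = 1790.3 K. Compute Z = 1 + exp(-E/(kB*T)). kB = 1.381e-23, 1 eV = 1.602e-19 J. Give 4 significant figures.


Step 1: Compute beta*E = E*eV/(kB*T) = 0.2422*1.602e-19/(1.381e-23*1790.3) = 1.569
Step 2: exp(-beta*E) = exp(-1.569) = 0.2082
Step 3: Z = 1 + 0.2082 = 1.208

1.208


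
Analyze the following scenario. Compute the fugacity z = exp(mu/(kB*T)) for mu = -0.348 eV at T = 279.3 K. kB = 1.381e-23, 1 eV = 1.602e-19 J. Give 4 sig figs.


Step 1: Convert mu to Joules: -0.348*1.602e-19 = -5.575e-20 J
Step 2: kB*T = 1.381e-23*279.3 = 3.857e-21 J
Step 3: mu/(kB*T) = -14.45
Step 4: z = exp(-14.45) = 5.283e-07

5.283e-07


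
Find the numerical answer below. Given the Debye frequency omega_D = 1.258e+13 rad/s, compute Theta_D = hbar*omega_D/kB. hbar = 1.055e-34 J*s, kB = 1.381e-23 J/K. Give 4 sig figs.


Step 1: hbar*omega_D = 1.055e-34 * 1.258e+13 = 1.327e-21 J
Step 2: Theta_D = 1.327e-21 / 1.381e-23
Step 3: Theta_D = 96.1 K

96.1


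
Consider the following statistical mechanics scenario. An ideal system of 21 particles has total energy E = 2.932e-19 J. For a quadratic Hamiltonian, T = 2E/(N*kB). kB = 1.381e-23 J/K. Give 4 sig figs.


Step 1: Numerator = 2*E = 2*2.932e-19 = 5.864e-19 J
Step 2: Denominator = N*kB = 21*1.381e-23 = 2.9e-22
Step 3: T = 5.864e-19 / 2.9e-22 = 2022 K

2022
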